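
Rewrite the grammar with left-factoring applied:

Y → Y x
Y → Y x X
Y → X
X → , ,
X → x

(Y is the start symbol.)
Left-factoring transforms A → αβ₁ | αβ₂ into A → αA' and A' → β₁ | β₂
(α is the longest common prefix among the alternatives). Repeat until
no nonterminal has two alternatives with a common prefix.

Round 1: Y has alternatives sharing prefix 'Y x'. Introduce Y': Y → Y x Y'
  Add: Y' → ε
  Add: Y' → X

No remaining common prefixes — done.

Resulting grammar:
Y → Y x Y'
Y' → ε
Y' → X
Y → X
X → , ,
X → x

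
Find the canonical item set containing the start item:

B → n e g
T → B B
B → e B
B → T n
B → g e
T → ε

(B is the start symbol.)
{ [B → . T n], [B → . e B], [B → . g e], [B → . n e g], [B' → . B], [T → . B B], [T → .] }

First, augment the grammar with B' → B
I₀ = CLOSURE({ [B' → . B] }):
  [B' → . B] has the dot before B: add [B → . n e g], [B → . e B], [B → . T n], [B → . g e]
  [B → . T n] has the dot before T: add [T → . B B], [T → .]
No further items can be added.

I₀ = { [B → . T n], [B → . e B], [B → . g e], [B → . n e g], [B' → . B], [T → . B B], [T → .] }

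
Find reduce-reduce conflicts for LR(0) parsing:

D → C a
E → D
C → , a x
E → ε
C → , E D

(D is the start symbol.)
No reduce-reduce conflicts

Augment with D' → D and build the canonical LR(0) collection (I0 = CLOSURE({[D' → . D]}), then GOTO on every symbol after a dot until no new states appear). It has 10 states:
  I0: { [C → . , E D], [C → . , a x], [D → . C a], [D' → . D] }  — shift
  I1: { [C → , . E D], [C → , . a x], [C → . , E D], [C → . , a x], [D → . C a], [E → . D], [E → .] }  — shift, reduce
  I2: { [D → C . a] }  — shift
  I3: { [D' → D .] }  — accept
  I4: { [D → C a .] }  — reduce
  I5: { [E → D .] }  — reduce
  I6: { [C → , E . D], [C → . , E D], [C → . , a x], [D → . C a] }  — shift
  I7: { [C → , a . x] }  — shift
  I8: { [C → , a x .] }  — reduce
  I9: { [C → , E D .] }  — reduce

No state contains more than one complete item.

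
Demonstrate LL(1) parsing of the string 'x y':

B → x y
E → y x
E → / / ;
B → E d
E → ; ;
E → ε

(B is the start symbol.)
Stack is shown with the top on the left.

Stack  Input  Action
--------------------
B $    x y $  output B → x y
x y $  x y $  match 'x'
y $    y $    match 'y'
$      $      accept

The string is accepted.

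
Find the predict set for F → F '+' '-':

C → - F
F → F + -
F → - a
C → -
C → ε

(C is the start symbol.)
{ '-' }

PREDICT(F → F '+' '-') = (FIRST(RHS) \ {ε}) ∪ (FOLLOW(F) if ε ∈ FIRST(RHS), i.e. RHS ⇒* ε)
FIRST(F) = { '-' }
FIRST(F '+' '-') = { '-' }
ε ∉ FIRST(F '+' '-'), so FOLLOW(F) is not added.
PREDICT(F → F '+' '-') = { '-' }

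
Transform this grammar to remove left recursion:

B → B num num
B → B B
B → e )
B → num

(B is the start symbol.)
B is directly left-recursive. The standard transformation for
  A → A α₁ | ... | A α_m | β₁ | ... | β_n
is
  A  → β₁ A' | ... | β_n A'
  A' → α₁ A' | ... | α_m A' | ε

B → e ) becomes B → e ) B'
B → num becomes B → num B'
B → B num num becomes B' → num num B'
B → B B becomes B' → B B'
Add B' → ε

Resulting grammar:
B → e ) B'
B → num B'
B' → num num B'
B' → B B'
B' → ε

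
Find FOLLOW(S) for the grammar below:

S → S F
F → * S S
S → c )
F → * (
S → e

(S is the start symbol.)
{ $, '*', 'c', 'e' }

To compute FOLLOW(S), find every occurrence of S on a right-hand side N → α S β: add FIRST(β) \ {ε}, and if β is empty or nullable also add FOLLOW(N). Iterate to a fixed point.

S is the start symbol, so $ ∈ FOLLOW(S).
In S → S F: S is followed by F, add FIRST(F) \ {ε} = { '*' }
In F → * S S: S is followed by S, add FIRST(S) \ {ε} = { 'c', 'e' }
In F → * S S: S is at the end, add FOLLOW(F)

The FOLLOW sets referred to above (computed the same way, to a fixed point):
  FOLLOW(F) = { $, '*', 'c', 'e' }

Taking the union: FOLLOW(S) = { $, '*', 'c', 'e' }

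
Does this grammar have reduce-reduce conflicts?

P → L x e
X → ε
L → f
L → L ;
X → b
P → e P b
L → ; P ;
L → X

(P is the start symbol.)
A reduce-reduce conflict occurs when an LR(0) state has two complete items [A → α .] and [B → β .] — both call for a reduction, and with no lookahead the parser cannot choose between them.

Augment with P' → P and build the canonical LR(0) collection (I0 = CLOSURE({[P' → . P]}), then GOTO on every symbol after a dot until no new states appear). It has 15 states:
  I0: { [L → . ; P ;], [L → . L ;], [L → . X], [L → . f], [P → . L x e], [P → . e P b], [P' → . P], [X → . b], [X → .] }  — shift, reduce
  I1: { [L → . ; P ;], [L → . L ;], [L → . X], [L → . f], [L → ; . P ;], [P → . L x e], [P → . e P b], [X → . b], [X → .] }  — shift, reduce
  I2: { [L → L . ;], [P → L . x e] }  — shift
  I3: { [P' → P .] }  — accept
  I4: { [L → X .] }  — reduce
  I5: { [X → b .] }  — reduce
  I6: { [L → . ; P ;], [L → . L ;], [L → . X], [L → . f], [P → . L x e], [P → . e P b], [P → e . P b], [X → . b], [X → .] }  — shift, reduce
  I7: { [L → f .] }  — reduce
  I8: { [P → e P . b] }  — shift
  I9: { [P → e P b .] }  — reduce
  I10: { [L → L ; .] }  — reduce
  I11: { [P → L x . e] }  — shift
  I12: { [P → L x e .] }  — reduce
  I13: { [L → ; P . ;] }  — shift
  I14: { [L → ; P ; .] }  — reduce

No state contains more than one complete item.

Answer: No reduce-reduce conflicts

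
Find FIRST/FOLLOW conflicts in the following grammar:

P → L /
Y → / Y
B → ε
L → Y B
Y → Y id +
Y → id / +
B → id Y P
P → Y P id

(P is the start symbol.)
A FIRST/FOLLOW conflict occurs when a non-terminal N has a nullable alternative N → β (β ⇒* ε) and another alternative N → α with FIRST(α) ∩ FOLLOW(N) ≠ ∅: on such a lookahead the parser cannot decide between expanding α and letting N vanish via β.

Nullable non-terminals: B.

B: nullable alternative(s) B → ε; FOLLOW(B) = { '/' }
  B → ε: FIRST \ {ε} = { } — this is the only nullable alternative, skip
  B → id Y P: FIRST \ {ε} = { 'id' } — disjoint from FOLLOW(B)

L, P, Y have no nullable alternative, so no FIRST/FOLLOW check is needed there.

No FIRST/FOLLOW conflicts found.

Answer: No FIRST/FOLLOW conflicts.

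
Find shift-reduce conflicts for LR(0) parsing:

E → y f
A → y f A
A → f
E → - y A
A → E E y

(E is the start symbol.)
Yes — I10: [E → y f .] vs [A → . f]

A shift-reduce conflict occurs when an LR(0) state has both:
  - a complete (reduce) item [A → α .] (dot at the end), and
  - a shift item [B → β . c γ] (dot before a terminal).

Augment with E' → E and build the canonical LR(0) collection (I0 = CLOSURE({[E' → . E]}), then GOTO on every symbol after a dot until no new states appear). It has 14 states:
  I0: { [E → . - y A], [E → . y f], [E' → . E] }  — shift
  I1: { [E → - . y A] }  — shift
  I2: { [E' → E .] }  — accept
  I3: { [E → y . f] }  — shift
  I4: { [E → y f .] }  — reduce
  I5: { [A → . E E y], [A → . f], [A → . y f A], [E → - y . A], [E → . - y A], [E → . y f] }  — shift
  I6: { [E → - y A .] }  — reduce
  I7: { [A → E . E y], [E → . - y A], [E → . y f] }  — shift
  I8: { [A → f .] }  — reduce
  I9: { [A → y . f A], [E → y . f] }  — shift
  I10: { [A → . E E y], [A → . f], [A → . y f A], [A → y f . A], [E → . - y A], [E → . y f], [E → y f .] }  — shift, reduce
  I11: { [A → y f A .] }  — reduce
  I12: { [A → E E . y] }  — shift
  I13: { [A → E E y .] }  — reduce

I10 contains reduce item [E → y f .] and shift items [A → . f], [A → . y f A], [E → . - y A], [E → . y f] — shift-reduce conflict.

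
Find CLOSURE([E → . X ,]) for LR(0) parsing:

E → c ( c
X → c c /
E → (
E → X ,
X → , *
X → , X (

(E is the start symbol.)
{ [E → . X ,], [X → . , *], [X → . , X (], [X → . c c /] }

Start with: [E → . X ,]
  [E → . X ,] has the dot before X: add [X → . c c /], [X → . , *], [X → . , X (]
No further items can be added.

CLOSURE = { [E → . X ,], [X → . , *], [X → . , X (], [X → . c c /] }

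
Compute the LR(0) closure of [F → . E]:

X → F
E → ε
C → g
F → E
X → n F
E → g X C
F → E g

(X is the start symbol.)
To compute CLOSURE, for each item [A → α.Bβ] where B is a non-terminal, add [B → .γ] for all productions B → γ; repeat for the newly added items until nothing changes.

Start with: [F → . E]
  [F → . E] has the dot before E: add [E → .], [E → . g X C]
No further items can be added.

CLOSURE = { [E → . g X C], [E → .], [F → . E] }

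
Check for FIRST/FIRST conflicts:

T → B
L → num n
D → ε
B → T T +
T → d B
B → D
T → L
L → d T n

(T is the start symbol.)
A FIRST/FIRST conflict occurs when two productions N → α and N → β for the same non-terminal have FIRST(α) ∩ FIRST(β) ≠ ∅ (with ε ∈ FIRST of a nullable right-hand side, so two nullable alternatives also conflict).

FIRST sets of the non-terminals at (or reachable through a nullable prefix from) the front of some alternative:
  FIRST(B) = { '+', 'd', 'num', ε }
  FIRST(L) = { 'd', 'num' }
  FIRST(T) = { '+', 'd', 'num', ε }
  FIRST(D) = { ε }

Productions for T:
  T → B: FIRST = { '+', 'd', 'num', ε }
  T → d B: FIRST = { 'd' }
  T → L: FIRST = { 'd', 'num' }
Productions for L:
  L → num n: FIRST = { 'num' }
  L → d T n: FIRST = { 'd' }
Productions for B:
  B → T T +: FIRST = { '+', 'd', 'num' }
  B → D: FIRST = { ε }
D has only one production, so no FIRST/FIRST conflict is possible there.

Conflict for T: T → B and T → d B
  Overlap: { 'd' }
Conflict for T: T → B and T → L
  Overlap: { 'd', 'num' }
Conflict for T: T → d B and T → L
  Overlap: { 'd' }

Answer: Yes. T → B / T → d B on { 'd' }; T → B / T → L on { 'd', 'num' }; T → d B / T → L on { 'd' }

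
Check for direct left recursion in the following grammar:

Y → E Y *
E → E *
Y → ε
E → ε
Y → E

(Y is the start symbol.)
Yes, E is left-recursive

Direct left recursion occurs when N → N α for some non-terminal N (the right-hand side begins with the left-hand side itself).

Y → E Y *: starts with E
E → E *: LEFT RECURSIVE (starts with E)
Y → ε: starts with ε
E → ε: starts with ε
Y → E: starts with E

The grammar has direct left recursion on: E.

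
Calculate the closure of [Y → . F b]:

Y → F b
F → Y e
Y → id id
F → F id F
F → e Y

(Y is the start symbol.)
{ [F → . F id F], [F → . Y e], [F → . e Y], [Y → . F b], [Y → . id id] }

To compute CLOSURE, for each item [A → α.Bβ] where B is a non-terminal, add [B → .γ] for all productions B → γ; repeat for the newly added items until nothing changes.

Start with: [Y → . F b]
  [Y → . F b] has the dot before F: add [F → . Y e], [F → . F id F], [F → . e Y]
  [F → . Y e] has the dot before Y: add [Y → . id id]
No further items can be added.

CLOSURE = { [F → . F id F], [F → . Y e], [F → . e Y], [Y → . F b], [Y → . id id] }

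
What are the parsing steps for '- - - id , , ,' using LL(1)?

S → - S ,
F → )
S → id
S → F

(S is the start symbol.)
Stack is shown with the top on the left.

Stack        Input             Action
-------------------------------------
S $          - - - id , , , $  output S → - S ,
- S , $      - - - id , , , $  match '-'
S , $        - - id , , , $    output S → - S ,
- S , , $    - - id , , , $    match '-'
S , , $      - id , , , $      output S → - S ,
- S , , , $  - id , , , $      match '-'
S , , , $    id , , , $        output S → id
id , , , $   id , , , $        match 'id'
, , , $      , , , $           match ','
, , $        , , $             match ','
, $          , $               match ','
$            $                 accept

The string is accepted.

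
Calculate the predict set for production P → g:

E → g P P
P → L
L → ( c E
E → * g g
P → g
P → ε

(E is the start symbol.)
PREDICT(P → g) = (FIRST(RHS) \ {ε}) ∪ (FOLLOW(P) if ε ∈ FIRST(RHS), i.e. RHS ⇒* ε)
FIRST(g) = { 'g' }
ε ∉ FIRST(g), so FOLLOW(P) is not added.
PREDICT(P → g) = { 'g' }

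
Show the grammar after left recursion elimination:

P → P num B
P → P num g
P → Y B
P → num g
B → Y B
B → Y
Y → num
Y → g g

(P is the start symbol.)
P → Y B P'
P → num g P'
P' → num B P'
P' → num g P'
P' → ε
B → Y B
B → Y
Y → num
Y → g g

P is directly left-recursive. The standard transformation for
  A → A α₁ | ... | A α_m | β₁ | ... | β_n
is
  A  → β₁ A' | ... | β_n A'
  A' → α₁ A' | ... | α_m A' | ε

P → Y B becomes P → Y B P'
P → num g becomes P → num g P'
P → P num B becomes P' → num B P'
P → P num g becomes P' → num g P'
Add P' → ε

Productions for other non-terminals are unchanged:
  B → Y B
  B → Y
  Y → num
  Y → g g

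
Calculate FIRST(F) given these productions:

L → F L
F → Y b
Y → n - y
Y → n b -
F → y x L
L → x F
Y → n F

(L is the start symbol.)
To compute FIRST(F), examine every production with F on the left-hand side, reading each right-hand side left to right until a non-nullable symbol is reached.

FIRST sets of the other non-terminals involved (by the same procedure, iterated to a fixed point):
  FIRST(Y) = { 'n' }

From F → Y b:
  - Y is a non-terminal: add FIRST(Y) \ {ε} = { 'n' }
    Y is not nullable, so stop
From F → y x L:
  - y is a terminal: add 'y' and stop

Collecting: FIRST(F) = { 'n', 'y' }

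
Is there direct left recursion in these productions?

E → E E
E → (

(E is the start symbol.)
E → E E: LEFT RECURSIVE (starts with E)
E → (: starts with '('

The grammar has direct left recursion on: E.

Answer: Yes, E is left-recursive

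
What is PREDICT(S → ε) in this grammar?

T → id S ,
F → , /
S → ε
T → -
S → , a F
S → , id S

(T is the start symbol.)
{ ',' }

PREDICT(S → ε) = (FIRST(RHS) \ {ε}) ∪ (FOLLOW(S) if ε ∈ FIRST(RHS), i.e. RHS ⇒* ε)
The right-hand side is ε (FIRST(ε) = { ε }), so the predict set is FOLLOW(S) = { ',' }
PREDICT(S → ε) = { ',' }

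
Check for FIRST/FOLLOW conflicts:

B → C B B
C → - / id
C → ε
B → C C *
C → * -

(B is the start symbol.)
A FIRST/FOLLOW conflict occurs when a non-terminal N has a nullable alternative N → β (β ⇒* ε) and another alternative N → α with FIRST(α) ∩ FOLLOW(N) ≠ ∅: on such a lookahead the parser cannot decide between expanding α and letting N vanish via β.

Nullable non-terminals: C.

C: nullable alternative(s) C → ε; FOLLOW(C) = { '*', '-' }
  C → - / id: FIRST \ {ε} = { '-' } — overlaps FOLLOW(C) on { '-' }: CONFLICT
  C → ε: FIRST \ {ε} = { } — this is the only nullable alternative, skip
  C → * -: FIRST \ {ε} = { '*' } — overlaps FOLLOW(C) on { '*' }: CONFLICT

B has no nullable alternative, so no FIRST/FOLLOW check is needed there.

So the grammar has 2 FIRST/FOLLOW conflicts (marked CONFLICT above).

Answer: Yes. C → '-' '/' id with FOLLOW(C) on { '-' }; C → '*' '-' with FOLLOW(C) on { '*' }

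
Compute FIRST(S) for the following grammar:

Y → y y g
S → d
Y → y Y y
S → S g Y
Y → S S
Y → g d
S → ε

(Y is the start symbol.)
{ 'd', 'g', ε }

To compute FIRST(S), examine every production with S on the left-hand side, reading each right-hand side left to right until a non-nullable symbol is reached.

From S → d:
  - d is a terminal: add 'd' and stop
From S → S g Y:
  - S is the symbol being defined: contributes nothing new
    S is nullable, so continue to the next symbol
  - g is a terminal: add 'g' and stop
From S → ε:
  - ε-production, so ε ∈ FIRST(S)

Collecting: FIRST(S) = { 'd', 'g', ε }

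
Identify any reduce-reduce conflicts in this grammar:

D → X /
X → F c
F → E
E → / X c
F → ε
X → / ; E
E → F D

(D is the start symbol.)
A reduce-reduce conflict occurs when an LR(0) state has two complete items [A → α .] and [B → β .] — both call for a reduction, and with no lookahead the parser cannot choose between them.

Augment with D' → D and build the canonical LR(0) collection (I0 = CLOSURE({[D' → . D]}), then GOTO on every symbol after a dot until no new states appear). It has 15 states:
  I0: { [D → . X /], [D' → . D], [E → . / X c], [E → . F D], [F → . E], [F → .], [X → . / ; E], [X → . F c] }  — shift, reduce
  I1: { [E → . / X c], [E → . F D], [E → / . X c], [F → . E], [F → .], [X → . / ; E], [X → . F c], [X → / . ; E] }  — shift, reduce
  I2: { [D' → D .] }  — accept
  I3: { [F → E .] }  — reduce
  I4: { [D → . X /], [E → . / X c], [E → . F D], [E → F . D], [F → . E], [F → .], [X → . / ; E], [X → . F c], [X → F . c] }  — shift, reduce
  I5: { [D → X . /] }  — shift
  I6: { [D → X / .] }  — reduce
  I7: { [E → F D .] }  — reduce
  I8: { [X → F c .] }  — reduce
  I9: { [E → . / X c], [E → . F D], [F → . E], [F → .], [X → / ; . E] }  — shift, reduce
  I10: { [E → / X . c] }  — shift
  I11: { [E → / X c .] }  — reduce
  I12: { [E → . / X c], [E → . F D], [E → / . X c], [F → . E], [F → .], [X → . / ; E], [X → . F c] }  — shift, reduce
  I13: { [F → E .], [X → / ; E .] }  — 2 reduces
  I14: { [D → . X /], [E → . / X c], [E → . F D], [E → F . D], [F → . E], [F → .], [X → . / ; E], [X → . F c] }  — shift, reduce

I13 contains complete items [F → E .], [X → / ; E .] — reduce-reduce conflict.

Answer: Yes — I13: [F → E .] vs [X → / ; E .]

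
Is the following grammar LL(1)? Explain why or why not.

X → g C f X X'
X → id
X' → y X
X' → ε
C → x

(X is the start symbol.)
A grammar is LL(1) if for each non-terminal N with multiple productions, the predict sets of those productions are pairwise disjoint, where PREDICT(N → α) = (FIRST(α) \ {ε}) ∪ (FOLLOW(N) if α ⇒* ε).

Relevant sets:
  FOLLOW(X') = { $, 'y' }

For X:
  PREDICT(X → g C f X X') = { 'g' }
  PREDICT(X → id) = { 'id' }
For X':
  PREDICT(X' → y X) = { 'y' }
  PREDICT(X' → ε) = { $, 'y' }
C has a single production, so nothing to check there.

Conflict found: Predict set conflict for X': { 'y' }
The grammar is NOT LL(1).

Answer: No. Predict set conflict for X': { 'y' }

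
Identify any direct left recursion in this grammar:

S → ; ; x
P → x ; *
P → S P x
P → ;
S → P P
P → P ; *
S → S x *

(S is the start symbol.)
Direct left recursion occurs when N → N α for some non-terminal N (the right-hand side begins with the left-hand side itself).

S → ; ; x: starts with ';'
P → x ; *: starts with x
P → S P x: starts with S
P → ;: starts with ';'
S → P P: starts with P
P → P ; *: LEFT RECURSIVE (starts with P)
S → S x *: LEFT RECURSIVE (starts with S)

The grammar has direct left recursion on: P, S.

Answer: Yes, P, S are left-recursive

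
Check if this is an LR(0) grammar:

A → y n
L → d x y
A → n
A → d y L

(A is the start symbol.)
A grammar is LR(0) if no state in the canonical LR(0) collection has:
  - both a shift item (dot before a terminal) and a complete item (shift-reduce conflict), or
  - two or more complete items (reduce-reduce conflict; the accept item [A' → A .] counts as a complete item here).

Augment with A' → A and build the canonical LR(0) collection (I0 = CLOSURE({[A' → . A]}), then GOTO on every symbol after a dot until no new states appear). It has 11 states:
  I0: { [A → . d y L], [A → . n], [A → . y n], [A' → . A] }  — shift
  I1: { [A' → A .] }  — accept
  I2: { [A → d . y L] }  — shift
  I3: { [A → n .] }  — reduce
  I4: { [A → y . n] }  — shift
  I5: { [A → y n .] }  — reduce
  I6: { [A → d y . L], [L → . d x y] }  — shift
  I7: { [A → d y L .] }  — reduce
  I8: { [L → d . x y] }  — shift
  I9: { [L → d x . y] }  — shift
  I10: { [L → d x y .] }  — reduce

Every state is either a pure shift/goto state or contains exactly one complete item and nothing to shift — no conflicts. The grammar is LR(0).

Answer: Yes, the grammar is LR(0)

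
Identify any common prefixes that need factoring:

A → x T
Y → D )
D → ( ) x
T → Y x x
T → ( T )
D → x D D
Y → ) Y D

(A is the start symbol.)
No, left-factoring is not needed

Left-factoring is needed when two productions for the same non-terminal
share a common prefix on the right-hand side.

Productions for Y:
  Y → D )
  Y → ) Y D
Productions for D:
  D → ( ) x
  D → x D D
Productions for T:
  T → Y x x
  T → ( T )

No common prefixes found.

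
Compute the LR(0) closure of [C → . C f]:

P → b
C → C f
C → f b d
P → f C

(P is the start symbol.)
{ [C → . C f], [C → . f b d] }

To compute CLOSURE, for each item [A → α.Bβ] where B is a non-terminal, add [B → .γ] for all productions B → γ; repeat for the newly added items until nothing changes.

Start with: [C → . C f]
  [C → . C f] has the dot before C: add [C → . f b d]
No further items can be added.

CLOSURE = { [C → . C f], [C → . f b d] }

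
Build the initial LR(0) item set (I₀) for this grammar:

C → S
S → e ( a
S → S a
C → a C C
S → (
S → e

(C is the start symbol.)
First, augment the grammar with C' → C
I₀ = CLOSURE({ [C' → . C] }):
  [C' → . C] has the dot before C: add [C → . S], [C → . a C C]
  [C → . S] has the dot before S: add [S → . e ( a], [S → . S a], [S → . (], [S → . e]
No further items can be added.

I₀ = { [C → . S], [C → . a C C], [C' → . C], [S → . (], [S → . S a], [S → . e ( a], [S → . e] }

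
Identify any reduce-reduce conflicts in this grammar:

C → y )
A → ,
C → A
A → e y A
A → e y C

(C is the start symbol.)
Yes — I8: [A → e y A .] vs [C → A .]

A reduce-reduce conflict occurs when an LR(0) state has two complete items [A → α .] and [B → β .] — both call for a reduction, and with no lookahead the parser cannot choose between them.

Augment with C' → C and build the canonical LR(0) collection (I0 = CLOSURE({[C' → . C]}), then GOTO on every symbol after a dot until no new states appear). It has 10 states:
  I0: { [A → . ,], [A → . e y A], [A → . e y C], [C → . A], [C → . y )], [C' → . C] }  — shift
  I1: { [A → , .] }  — reduce
  I2: { [C → A .] }  — reduce
  I3: { [C' → C .] }  — accept
  I4: { [A → e . y A], [A → e . y C] }  — shift
  I5: { [C → y . )] }  — shift
  I6: { [C → y ) .] }  — reduce
  I7: { [A → . ,], [A → . e y A], [A → . e y C], [A → e y . A], [A → e y . C], [C → . A], [C → . y )] }  — shift
  I8: { [A → e y A .], [C → A .] }  — 2 reduces
  I9: { [A → e y C .] }  — reduce

I8 contains complete items [A → e y A .], [C → A .] — reduce-reduce conflict.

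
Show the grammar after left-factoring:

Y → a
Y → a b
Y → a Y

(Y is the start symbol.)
Y → a Y'
Y' → ε
Y' → b
Y' → Y

Left-factoring transforms A → αβ₁ | αβ₂ into A → αA' and A' → β₁ | β₂
(α is the longest common prefix among the alternatives). Repeat until
no nonterminal has two alternatives with a common prefix.

Round 1: Y has alternatives sharing prefix 'a'. Introduce Y': Y → a Y'
  Add: Y' → ε
  Add: Y' → b
  Add: Y' → Y

No remaining common prefixes — done.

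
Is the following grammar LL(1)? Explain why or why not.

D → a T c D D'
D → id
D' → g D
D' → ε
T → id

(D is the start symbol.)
No. Predict set conflict for D': { 'g' }

A grammar is LL(1) if for each non-terminal N with multiple productions, the predict sets of those productions are pairwise disjoint, where PREDICT(N → α) = (FIRST(α) \ {ε}) ∪ (FOLLOW(N) if α ⇒* ε).

Relevant sets:
  FOLLOW(D') = { $, 'g' }

For D:
  PREDICT(D → a T c D D') = { 'a' }
  PREDICT(D → id) = { 'id' }
For D':
  PREDICT(D' → g D) = { 'g' }
  PREDICT(D' → ε) = { $, 'g' }
T has a single production, so nothing to check there.

Conflict found: Predict set conflict for D': { 'g' }
The grammar is NOT LL(1).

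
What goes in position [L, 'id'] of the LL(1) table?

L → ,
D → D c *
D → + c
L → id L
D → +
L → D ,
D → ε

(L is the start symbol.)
L → id L

To find M[L, 'id'], we find productions for L where 'id' is in the predict set (PREDICT(N → α) = (FIRST(α) \ {ε}) ∪ (FOLLOW(N) if α ⇒* ε)).

Relevant sets:
  FIRST(D) = { '+', 'c', ε }

L → ,: PREDICT = { ',' }
L → id L: PREDICT = { 'id' }
  'id' is in predict set, so this production goes in M[L, 'id']
L → D ,: PREDICT = { '+', ',', 'c' }

M[L, 'id'] = L → id L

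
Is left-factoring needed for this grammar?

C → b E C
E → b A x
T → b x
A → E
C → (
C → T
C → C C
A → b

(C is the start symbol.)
No, left-factoring is not needed

Left-factoring is needed when two productions for the same non-terminal
share a common prefix on the right-hand side.

Productions for C:
  C → b E C
  C → (
  C → T
  C → C C
Productions for A:
  A → E
  A → b

No common prefixes found.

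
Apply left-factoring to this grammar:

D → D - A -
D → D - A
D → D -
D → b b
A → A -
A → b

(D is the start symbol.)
Left-factoring transforms A → αβ₁ | αβ₂ into A → αA' and A' → β₁ | β₂
(α is the longest common prefix among the alternatives). Repeat until
no nonterminal has two alternatives with a common prefix.

Round 1: D has alternatives sharing prefix 'D -'. Introduce D': D → D - D'
  Add: D' → A -
  Add: D' → A
  Add: D' → ε

Round 2: D' has alternatives sharing prefix 'A'. Introduce D'': D' → A D''
  Add: D'' → -
  Add: D'' → ε

No remaining common prefixes — done.

Resulting grammar:
D → D - D'
D' → A D''
D'' → -
D'' → ε
D' → ε
D → b b
A → A -
A → b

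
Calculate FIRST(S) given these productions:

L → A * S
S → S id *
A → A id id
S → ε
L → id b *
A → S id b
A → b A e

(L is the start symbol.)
To compute FIRST(S), examine every production with S on the left-hand side, reading each right-hand side left to right until a non-nullable symbol is reached.

From S → S id *:
  - S is the symbol being defined: contributes nothing new
    S is nullable, so continue to the next symbol
  - id is a terminal: add 'id' and stop
From S → ε:
  - ε-production, so ε ∈ FIRST(S)

Collecting: FIRST(S) = { 'id', ε }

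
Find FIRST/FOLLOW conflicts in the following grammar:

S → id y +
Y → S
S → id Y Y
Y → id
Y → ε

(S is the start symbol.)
A FIRST/FOLLOW conflict occurs when a non-terminal N has a nullable alternative N → β (β ⇒* ε) and another alternative N → α with FIRST(α) ∩ FOLLOW(N) ≠ ∅: on such a lookahead the parser cannot decide between expanding α and letting N vanish via β.

Nullable non-terminals: Y.
FIRST sets used below: FIRST(S) = { 'id' }

Y: nullable alternative(s) Y → ε; FOLLOW(Y) = { $, 'id' }
  Y → S: FIRST \ {ε} = { 'id' } — overlaps FOLLOW(Y) on { 'id' }: CONFLICT
  Y → id: FIRST \ {ε} = { 'id' } — overlaps FOLLOW(Y) on { 'id' }: CONFLICT
  Y → ε: FIRST \ {ε} = { } — this is the only nullable alternative, skip

S has no nullable alternative, so no FIRST/FOLLOW check is needed there.

So the grammar has 2 FIRST/FOLLOW conflicts (marked CONFLICT above).

Answer: Yes. Y → S with FOLLOW(Y) on { 'id' }; Y → id with FOLLOW(Y) on { 'id' }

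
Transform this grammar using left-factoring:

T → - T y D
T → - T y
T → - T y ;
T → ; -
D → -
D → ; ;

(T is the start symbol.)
Left-factoring transforms A → αβ₁ | αβ₂ into A → αA' and A' → β₁ | β₂
(α is the longest common prefix among the alternatives). Repeat until
no nonterminal has two alternatives with a common prefix.

Round 1: T has alternatives sharing prefix '- T y'. Introduce T': T → - T y T'
  Add: T' → D
  Add: T' → ε
  Add: T' → ;

No remaining common prefixes — done.

Resulting grammar:
T → - T y T'
T' → D
T' → ε
T' → ;
T → ; -
D → -
D → ; ;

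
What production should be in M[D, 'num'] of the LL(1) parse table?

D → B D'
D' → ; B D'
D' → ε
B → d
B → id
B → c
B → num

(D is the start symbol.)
To find M[D, 'num'], we find productions for D where 'num' is in the predict set (PREDICT(N → α) = (FIRST(α) \ {ε}) ∪ (FOLLOW(N) if α ⇒* ε)).

Relevant sets:
  FIRST(B) = { 'c', 'd', 'id', 'num' }

D → B D': PREDICT = { 'c', 'd', 'id', 'num' }
  'num' is in predict set, so this production goes in M[D, 'num']

M[D, 'num'] = D → B D'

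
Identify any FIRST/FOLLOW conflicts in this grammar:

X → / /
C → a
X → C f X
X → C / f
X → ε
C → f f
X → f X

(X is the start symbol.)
Nullable non-terminals: X.
FIRST sets used below: FIRST(C) = { 'a', 'f' }

X: nullable alternative(s) X → ε; FOLLOW(X) = { $ }
  X → / /: FIRST \ {ε} = { '/' } — disjoint from FOLLOW(X)
  X → C f X: FIRST \ {ε} = { 'a', 'f' } — disjoint from FOLLOW(X)
  X → C / f: FIRST \ {ε} = { 'a', 'f' } — disjoint from FOLLOW(X)
  X → ε: FIRST \ {ε} = { } — this is the only nullable alternative, skip
  X → f X: FIRST \ {ε} = { 'f' } — disjoint from FOLLOW(X)

C has no nullable alternative, so no FIRST/FOLLOW check is needed there.

No FIRST/FOLLOW conflicts found.

Answer: No FIRST/FOLLOW conflicts.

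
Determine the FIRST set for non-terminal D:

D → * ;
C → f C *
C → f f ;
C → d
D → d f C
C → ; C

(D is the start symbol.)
To compute FIRST(D), examine every production with D on the left-hand side, reading each right-hand side left to right until a non-nullable symbol is reached.

From D → * ;:
  - '*' is a terminal: add '*' and stop
From D → d f C:
  - d is a terminal: add 'd' and stop

Collecting: FIRST(D) = { '*', 'd' }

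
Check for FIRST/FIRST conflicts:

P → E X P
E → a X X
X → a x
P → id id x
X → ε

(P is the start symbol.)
No FIRST/FIRST conflicts.

FIRST sets of the non-terminals at (or reachable through a nullable prefix from) the front of some alternative:
  FIRST(E) = { 'a' }

Productions for P:
  P → E X P: FIRST = { 'a' }
  P → id id x: FIRST = { 'id' }
Productions for X:
  X → a x: FIRST = { 'a' }
  X → ε: FIRST = { ε }
E has only one production, so no FIRST/FIRST conflict is possible there.

All alternatives of each non-terminal have pairwise disjoint FIRST sets.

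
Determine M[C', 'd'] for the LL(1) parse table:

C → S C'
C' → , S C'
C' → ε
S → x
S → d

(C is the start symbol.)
Empty (error entry)

To find M[C', 'd'], we find productions for C' where 'd' is in the predict set (PREDICT(N → α) = (FIRST(α) \ {ε}) ∪ (FOLLOW(N) if α ⇒* ε)).

Relevant sets:
  FOLLOW(C') = { $ }

C' → , S C': PREDICT = { ',' }
C' → ε: PREDICT = { $ }

M[C', 'd'] is empty (no production applies)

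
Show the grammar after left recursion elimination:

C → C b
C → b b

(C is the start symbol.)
C → b b C'
C' → b C'
C' → ε

C is directly left-recursive. The standard transformation for
  A → A α₁ | ... | A α_m | β₁ | ... | β_n
is
  A  → β₁ A' | ... | β_n A'
  A' → α₁ A' | ... | α_m A' | ε

C → b b becomes C → b b C'
C → C b becomes C' → b C'
Add C' → ε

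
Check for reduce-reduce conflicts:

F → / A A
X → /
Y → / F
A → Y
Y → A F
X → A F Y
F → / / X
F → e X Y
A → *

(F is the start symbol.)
Augment with F' → F and build the canonical LR(0) collection (I0 = CLOSURE({[F' → . F]}), then GOTO on every symbol after a dot until no new states appear). It has 25 states:
  I0: { [F → . / / X], [F → . / A A], [F → . e X Y], [F' → . F] }  — shift
  I1: { [A → . *], [A → . Y], [F → / . / X], [F → / . A A], [Y → . / F], [Y → . A F] }  — shift
  I2: { [F' → F .] }  — accept
  I3: { [A → . *], [A → . Y], [F → e . X Y], [X → . /], [X → . A F Y], [Y → . / F], [Y → . A F] }  — shift
  I4: { [A → * .] }  — reduce
  I5: { [F → . / / X], [F → . / A A], [F → . e X Y], [X → / .], [Y → / . F] }  — shift, reduce
  I6: { [F → . / / X], [F → . / A A], [F → . e X Y], [X → A . F Y], [Y → A . F] }  — shift
  I7: { [A → . *], [A → . Y], [F → e X . Y], [Y → . / F], [Y → . A F] }  — shift
  I8: { [A → Y .] }  — reduce
  I9: { [F → . / / X], [F → . / A A], [F → . e X Y], [Y → / . F] }  — shift
  I10: { [F → . / / X], [F → . / A A], [F → . e X Y], [Y → A . F] }  — shift
  I11: { [A → Y .], [F → e X Y .] }  — 2 reduces
  I12: { [Y → A F .] }  — reduce
  I13: { [Y → / F .] }  — reduce
  I14: { [A → . *], [A → . Y], [X → A F . Y], [Y → . / F], [Y → . A F], [Y → A F .] }  — shift, reduce
  I15: { [A → Y .], [X → A F Y .] }  — 2 reduces
  I16: { [A → . *], [A → . Y], [F → . / / X], [F → . / A A], [F → . e X Y], [F → / / . X], [X → . /], [X → . A F Y], [Y → . / F], [Y → . A F], [Y → / . F] }  — shift
  I17: { [A → . *], [A → . Y], [F → . / / X], [F → . / A A], [F → . e X Y], [F → / A . A], [Y → . / F], [Y → . A F], [Y → A . F] }  — shift
  I18: { [A → . *], [A → . Y], [F → . / / X], [F → . / A A], [F → . e X Y], [F → / . / X], [F → / . A A], [Y → . / F], [Y → . A F], [Y → / . F] }  — shift
  I19: { [F → . / / X], [F → . / A A], [F → . e X Y], [F → / A A .], [Y → A . F] }  — shift, reduce
  I20: { [A → . *], [A → . Y], [F → . / / X], [F → . / A A], [F → . e X Y], [F → / . / X], [F → / . A A], [F → / / . X], [X → . /], [X → . A F Y], [Y → . / F], [Y → . A F], [Y → / . F] }  — shift
  I21: { [A → . *], [A → . Y], [F → . / / X], [F → . / A A], [F → . e X Y], [F → / . / X], [F → / . A A], [F → / / . X], [X → . /], [X → . A F Y], [X → / .], [Y → . / F], [Y → . A F], [Y → / . F] }  — shift, reduce
  I22: { [A → . *], [A → . Y], [F → . / / X], [F → . / A A], [F → . e X Y], [F → / A . A], [X → A . F Y], [Y → . / F], [Y → . A F], [Y → A . F] }  — shift
  I23: { [F → / / X .] }  — reduce
  I24: { [A → . *], [A → . Y], [F → . / / X], [F → . / A A], [F → . e X Y], [F → / . / X], [F → / . A A], [X → / .], [Y → . / F], [Y → . A F], [Y → / . F] }  — shift, reduce

I11 contains complete items [A → Y .], [F → e X Y .] — reduce-reduce conflict.
I15 contains complete items [A → Y .], [X → A F Y .] — reduce-reduce conflict.

Answer: Yes — I11: [A → Y .] vs [F → e X Y .]; I15: [A → Y .] vs [X → A F Y .]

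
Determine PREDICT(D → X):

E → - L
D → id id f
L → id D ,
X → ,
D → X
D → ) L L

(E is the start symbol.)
{ ',' }

PREDICT(D → X) = (FIRST(RHS) \ {ε}) ∪ (FOLLOW(D) if ε ∈ FIRST(RHS), i.e. RHS ⇒* ε)
FIRST(X) = { ',' }
FIRST(X) = { ',' }
ε ∉ FIRST(X), so FOLLOW(D) is not added.
PREDICT(D → X) = { ',' }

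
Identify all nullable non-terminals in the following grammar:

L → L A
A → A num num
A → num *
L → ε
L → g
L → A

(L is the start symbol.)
{ 'L' }

ε-productions: L → ε
So L is immediately nullable.
No further non-terminal can be added: every production for the remaining non-terminals contains a terminal or a non-nullable non-terminal.
Nullable = { 'L' }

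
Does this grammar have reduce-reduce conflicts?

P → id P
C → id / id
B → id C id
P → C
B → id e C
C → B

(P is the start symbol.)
Augment with P' → P and build the canonical LR(0) collection (I0 = CLOSURE({[P' → . P]}), then GOTO on every symbol after a dot until no new states appear). It has 14 states:
  I0: { [B → . id C id], [B → . id e C], [C → . B], [C → . id / id], [P → . C], [P → . id P], [P' → . P] }  — shift
  I1: { [C → B .] }  — reduce
  I2: { [P → C .] }  — reduce
  I3: { [P' → P .] }  — accept
  I4: { [B → . id C id], [B → . id e C], [B → id . C id], [B → id . e C], [C → . B], [C → . id / id], [C → id . / id], [P → . C], [P → . id P], [P → id . P] }  — shift
  I5: { [C → id / . id] }  — shift
  I6: { [B → id C . id], [P → C .] }  — shift, reduce
  I7: { [P → id P .] }  — reduce
  I8: { [B → . id C id], [B → . id e C], [B → id e . C], [C → . B], [C → . id / id] }  — shift
  I9: { [B → id e C .] }  — reduce
  I10: { [B → . id C id], [B → . id e C], [B → id . C id], [B → id . e C], [C → . B], [C → . id / id], [C → id . / id] }  — shift
  I11: { [B → id C . id] }  — shift
  I12: { [B → id C id .] }  — reduce
  I13: { [C → id / id .] }  — reduce

No state contains more than one complete item.

Answer: No reduce-reduce conflicts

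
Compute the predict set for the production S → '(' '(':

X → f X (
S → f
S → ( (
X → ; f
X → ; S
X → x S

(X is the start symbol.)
{ '(' }

PREDICT(S → '(' '(') = (FIRST(RHS) \ {ε}) ∪ (FOLLOW(S) if ε ∈ FIRST(RHS), i.e. RHS ⇒* ε)
FIRST('(' '(') = { '(' }
ε ∉ FIRST('(' '('), so FOLLOW(S) is not added.
PREDICT(S → '(' '(') = { '(' }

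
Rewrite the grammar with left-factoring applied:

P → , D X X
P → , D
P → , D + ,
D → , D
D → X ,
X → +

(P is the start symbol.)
Left-factoring transforms A → αβ₁ | αβ₂ into A → αA' and A' → β₁ | β₂
(α is the longest common prefix among the alternatives). Repeat until
no nonterminal has two alternatives with a common prefix.

Round 1: P has alternatives sharing prefix ', D'. Introduce P': P → , D P'
  Add: P' → X X
  Add: P' → ε
  Add: P' → + ,

No remaining common prefixes — done.

Resulting grammar:
P → , D P'
P' → X X
P' → ε
P' → + ,
D → , D
D → X ,
X → +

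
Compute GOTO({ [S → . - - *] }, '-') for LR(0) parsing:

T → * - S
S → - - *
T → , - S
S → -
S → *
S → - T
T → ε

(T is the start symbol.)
GOTO(I, '-') = CLOSURE({ [A → αX.β] : [A → α.Xβ] ∈ I, X = '-' })

Items with dot before '-', with the dot advanced:
  [S → . - - *] → [S → - . - *]
Closure adds nothing (no advanced item has the dot before a non-terminal).

GOTO = { [S → - . - *] }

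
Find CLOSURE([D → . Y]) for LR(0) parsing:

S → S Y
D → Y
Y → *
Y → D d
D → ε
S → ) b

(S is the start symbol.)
{ [D → . Y], [D → .], [Y → . *], [Y → . D d] }

To compute CLOSURE, for each item [A → α.Bβ] where B is a non-terminal, add [B → .γ] for all productions B → γ; repeat for the newly added items until nothing changes.

Start with: [D → . Y]
  [D → . Y] has the dot before Y: add [Y → . *], [Y → . D d]
  [Y → . D d] has the dot before D: add [D → .]
No further items can be added.

CLOSURE = { [D → . Y], [D → .], [Y → . *], [Y → . D d] }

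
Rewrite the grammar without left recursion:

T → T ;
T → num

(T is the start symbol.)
T is directly left-recursive. The standard transformation for
  A → A α₁ | ... | A α_m | β₁ | ... | β_n
is
  A  → β₁ A' | ... | β_n A'
  A' → α₁ A' | ... | α_m A' | ε

T → num becomes T → num T'
T → T ; becomes T' → ; T'
Add T' → ε

Resulting grammar:
T → num T'
T' → ; T'
T' → ε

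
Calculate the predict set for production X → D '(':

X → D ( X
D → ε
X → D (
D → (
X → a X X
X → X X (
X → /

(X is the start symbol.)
{ '(' }

PREDICT(X → D '(') = (FIRST(RHS) \ {ε}) ∪ (FOLLOW(X) if ε ∈ FIRST(RHS), i.e. RHS ⇒* ε)
FIRST(D) = { '(', ε }
FIRST(D '(') = { '(' }
ε ∉ FIRST(D '('), so FOLLOW(X) is not added.
PREDICT(X → D '(') = { '(' }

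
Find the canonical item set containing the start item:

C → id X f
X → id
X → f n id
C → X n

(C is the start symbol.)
{ [C → . X n], [C → . id X f], [C' → . C], [X → . f n id], [X → . id] }

First, augment the grammar with C' → C
I₀ = CLOSURE({ [C' → . C] }):
  [C' → . C] has the dot before C: add [C → . id X f], [C → . X n]
  [C → . X n] has the dot before X: add [X → . id], [X → . f n id]
No further items can be added.

I₀ = { [C → . X n], [C → . id X f], [C' → . C], [X → . f n id], [X → . id] }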